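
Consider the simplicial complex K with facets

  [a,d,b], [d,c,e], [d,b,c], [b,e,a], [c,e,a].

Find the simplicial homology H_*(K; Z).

H_0 ≅ Z,  H_1 ≅ Z,  H_2 = 0.

Take the total order a < b < c < d < e on the vertex set. Then K (dimension 2) consists of the simplices:

  0-simplices (5): a, b, c, d, e
  1-simplices (10): ab, ac, ad, ae, bc, bd, be, cd, ce, de
  2-simplices (5): abd, abe, ace, bcd, cde

so the chain groups are C_0 ≅ Z^5, C_1 ≅ Z^10, C_2 ≅ Z^5.

∂_1: C_1 → C_0 is given by ∂[p,q] = [q] − [p]. For instance
  ∂ce = e − c.
The resulting 5×10 matrix has rank 4, and its Smith normal form has invariant factors (1,1,1,1).

The boundary map ∂_2: C_2 → C_1 acts by ∂[p,q,r] = [q,r] − [p,r] + [p,q]. For instance
  ∂bcd = cd − bd + bc,
  ∂cde = de − ce + cd.
As a 10×5 matrix over Z this has rank 5, with invariant factors (1,1,1,1,1).

Now H_k = ker ∂_k / im ∂_{k+1}, so:

  H_0: rank C_0 − rank ∂_1 = 5 − 4 = 1, and the invariant factors of ∂_1 are all 1, so H_0 ≅ Z.
  H_1: rank ker ∂_1 − rank ∂_2 = (10 − 4) − 5 = 1, and the invariant factors of ∂_2 are all 1, so H_1 ≅ Z.
  H_2: rank ker ∂_2 − rank ∂_3 = (5 − 5) − 0 = 0, and there is no ∂_3, so H_2 ≅ 0.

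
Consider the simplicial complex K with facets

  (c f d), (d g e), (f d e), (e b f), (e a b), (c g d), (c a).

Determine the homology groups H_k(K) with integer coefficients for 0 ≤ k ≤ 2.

H_0 = Z,  H_1 = Z,  H_2 = 0.

Fix the vertex order a < b < c < d < e < f < g and write every simplex with vertices in increasing order. Then dim K = 2 and the simplices of K are:

  0-simplices (7): a, b, c, d, e, f, g
  1-simplices (13): ab, ac, ae, be, bf, cd, cf, cg, de, df, dg, ef, eg
  2-simplices (6): abe, bef, cdf, cdg, def, deg

giving chain groups C_0 ≅ Z^7, C_1 ≅ Z^13, C_2 ≅ Z^6.

Boundary ∂_1: C_1 → C_0 maps an edge to its endpoints' difference, ∂[p,q] = q − p. For instance
  ∂dg = g − d.
The resulting 7×13 matrix has rank 6, and its Smith normal form has invariant factors (1,1,1,1,1,1).

The boundary map ∂_2: C_2 → C_1 sends each 2-simplex [p,q,r] to [q,r] − [p,r] + [p,q]. For instance
  ∂deg = eg − dg + de,
  ∂cdg = dg − cg + cd.
This gives a 13×6 integer matrix of rank 6; reducing to Smith normal form yields diagonal entries (1,1,1,1,1,1).

Computing H_k = (kernel of ∂_k) / (image of ∂_{k+1}):

  H_0: rank C_0 − rank ∂_1 = 7 − 6 = 1, and the invariant factors of ∂_1 are all 1, so H_0 ≅ Z.
  H_1: rank ker ∂_1 − rank ∂_2 = (13 − 6) − 6 = 1, and the invariant factors of ∂_2 are all 1, so H_1 ≅ Z.
  H_2: rank ker ∂_2 − rank ∂_3 = (6 − 6) − 0 = 0, and there is no ∂_3, so H_2 ≅ 0.

As a check, the Euler characteristic is 7 − 13 + 6 = 0, which agrees with 1 − 1 + 0 = 0.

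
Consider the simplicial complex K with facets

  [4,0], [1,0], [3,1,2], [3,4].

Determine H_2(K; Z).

H_2 = 0.

Take the total order 0 < 1 < 2 < 3 < 4 on the vertex set. Then K (dimension 2) consists of the simplices:

  0-simplices (5): [0], [1], [2], [3], [4]
  1-simplices (6): [0,1], [0,4], [1,2], [1,3], [2,3], [3,4]
  2-simplices (1): [1,2,3]

giving chain groups C_0 ≅ Z^5, C_1 ≅ Z^6, C_2 ≅ Z^1.

The boundary map ∂_1: C_1 → C_0 sends each edge [p,q] (with p < q) to q − p.
The resulting 5×6 matrix has rank 4, and its Smith normal form has invariant factors (1,1,1,1).

The boundary map ∂_2: C_2 → C_1 sends each 2-simplex [p,q,r] to [q,r] − [p,r] + [p,q]. For instance
  ∂[1,2,3] = [2,3] − [1,3] + [1,2].
The resulting 6×1 matrix has rank 1, and its Smith normal form has invariant factors (1).

Reading off H_k = ker ∂_k / im ∂_{k+1}:

  H_2: rank ker ∂_2 − rank ∂_3 = (1 − 1) − 0 = 0, and there is no ∂_3, so H_2 ≅ 0.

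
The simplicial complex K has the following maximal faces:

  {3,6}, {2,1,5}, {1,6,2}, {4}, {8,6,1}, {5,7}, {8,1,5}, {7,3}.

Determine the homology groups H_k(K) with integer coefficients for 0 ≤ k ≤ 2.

H_0 = Z^2,  H_1 = Z,  H_2 = 0.

Order the vertices as 1 < 2 < 3 < 4 < 5 < 6 < 7 < 8. Listing each simplex with vertices in this order, K has dimension 2 with simplices:

  0-simplices (8): [1], [2], [3], [4], [5], [6], [7], [8]
  1-simplices (11): [1,2], [1,5], [1,6], [1,8], [2,5], [2,6], [3,6], [3,7], [5,7], [5,8], [6,8]
  2-simplices (4): [1,2,5], [1,2,6], [1,5,8], [1,6,8]

so the chain groups are C_0 ≅ Z^8, C_1 ≅ Z^11, C_2 ≅ Z^4.

The boundary map ∂_1: C_1 → C_0 is given by ∂[p,q] = [q] − [p]. For instance
  ∂[6,8] = [8] − [6].
This gives a 8×11 integer matrix of rank 6; reducing to Smith normal form yields diagonal entries (1,1,1,1,1,1).

Boundary ∂_2: C_2 → C_1 maps a triangle to the signed sum of its edges. For instance
  ∂[1,2,6] = [2,6] − [1,6] + [1,2],
  ∂[1,6,8] = [6,8] − [1,8] + [1,6].
As a 11×4 matrix over Z this has rank 4, with invariant factors (1,1,1,1).

Reading off H_k = ker ∂_k / im ∂_{k+1}:

  H_0: rank C_0 − rank ∂_1 = 8 − 6 = 2, and the invariant factors of ∂_1 are all 1, so H_0 = Z^2.
  H_1: rank ker ∂_1 − rank ∂_2 = (11 − 6) − 4 = 1, and the invariant factors of ∂_2 are all 1, so H_1 = Z.
  H_2: rank ker ∂_2 − rank ∂_3 = (4 − 4) − 0 = 0, and there is no ∂_3, so H_2 = 0.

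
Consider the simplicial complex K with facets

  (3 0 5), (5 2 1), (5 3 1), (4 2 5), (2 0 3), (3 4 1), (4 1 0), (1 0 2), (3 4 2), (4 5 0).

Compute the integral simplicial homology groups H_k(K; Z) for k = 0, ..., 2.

H_0 ≅ Z,  H_1 ≅ Z/2,  H_2 = 0.

Take the total order 0 < 1 < 2 < 3 < 4 < 5 on the vertex set. Then K (dimension 2) consists of the simplices:

  0-simplices (6): [0], [1], [2], [3], [4], [5]
  1-simplices (15): [0,1], [0,2], [0,3], [0,4], [0,5], [1,2], [1,3], [1,4], [1,5], [2,3], [2,4], [2,5], [3,4], [3,5], [4,5]
  2-simplices (10): [0,1,2], [0,1,4], [0,2,3], [0,3,5], [0,4,5], [1,2,5], [1,3,4], [1,3,5], [2,3,4], [2,4,5]

Hence C_0 ≅ Z^6, C_1 ≅ Z^15, C_2 ≅ Z^10.

Boundary ∂_1: C_1 → C_0 is given by ∂[p,q] = [q] − [p]. For instance
  ∂[3,5] = [5] − [3].
The resulting 6×15 matrix has rank 5, and its Smith normal form has invariant factors (1,1,1,1,1).

Boundary ∂_2: C_2 → C_1 acts by ∂[p,q,r] = [q,r] − [p,r] + [p,q]. For instance
  ∂[1,3,4] = [3,4] − [1,4] + [1,3],
  ∂[0,1,4] = [1,4] − [0,4] + [0,1].
The 15×10 boundary matrix has rank 10 and Smith normal form diag(1,1,1,1,1,1,1,1,1,2).

From H_k ≅ ker(∂_k) / im(∂_{k+1}) we obtain:

  H_0: rank C_0 − rank ∂_1 = 6 − 5 = 1, and the invariant factors of ∂_1 are all 1, so H_0 ≅ Z.
  H_1: rank ker ∂_1 − rank ∂_2 = (15 − 5) − 10 = 0, and ∂_2 has invariant factor 2 > 1, so H_1 ≅ Z/2.
  H_2: rank ker ∂_2 − rank ∂_3 = (10 − 10) − 0 = 0, and there is no ∂_3, so H_2 ≅ 0.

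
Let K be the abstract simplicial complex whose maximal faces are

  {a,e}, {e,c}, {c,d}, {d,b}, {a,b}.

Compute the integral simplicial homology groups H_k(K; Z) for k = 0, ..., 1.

We work with the vertex ordering a < b < c < d < e. The simplices of K, each written with vertices in increasing order, are:

  0-simplices (5): a, b, c, d, e
  1-simplices (5): ab, ae, bd, cd, ce

giving chain groups C_0 ≅ Z^5, C_1 ≅ Z^5.

Boundary ∂_1: C_1 → C_0 sends each edge [p,q] (with p < q) to q − p. For instance
  ∂ce = e − c.
This gives a 5×5 integer matrix of rank 4; reducing to Smith normal form yields diagonal entries (1,1,1,1).

Now H_k = ker ∂_k / im ∂_{k+1}, so:

  H_0: rank C_0 − rank ∂_1 = 5 − 4 = 1, and the invariant factors of ∂_1 are all 1, so H_0 = Z.
  H_1: rank ker ∂_1 − rank ∂_2 = (5 − 4) − 0 = 1, and there is no ∂_2, so H_1 = Z.

As a check, the Euler characteristic is 5 − 5 = 0, which agrees with 1 − 1 = 0.

H_0 = Z,  H_1 = Z.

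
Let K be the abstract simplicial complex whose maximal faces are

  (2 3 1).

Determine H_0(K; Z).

Fix the vertex order 1 < 2 < 3 and write every simplex with vertices in increasing order. Then dim K = 2 and the simplices of K are:

  0-simplices (3): [1], [2], [3]
  1-simplices (3): [1,2], [1,3], [2,3]
  2-simplices (1): [1,2,3]

Hence C_0 ≅ Z^3, C_1 ≅ Z^3, C_2 ≅ Z^1.

∂_1: C_1 → C_0 maps an edge to its endpoints' difference, ∂[p,q] = q − p.
The resulting 3×3 matrix has rank 2, and its Smith normal form has invariant factors (1,1).

Boundary ∂_2: C_2 → C_1 maps a triangle to the signed sum of its edges. For instance
  ∂[1,2,3] = [2,3] − [1,3] + [1,2].
The resulting 3×1 matrix has rank 1, and its Smith normal form has invariant factors (1).

Computing H_k = (kernel of ∂_k) / (image of ∂_{k+1}):

  H_0: rank C_0 − rank ∂_1 = 3 − 2 = 1, and the invariant factors of ∂_1 are all 1, so H_0 ≅ Z.

(K is a triangulation of the 2-simplex.)

H_0 ≅ Z.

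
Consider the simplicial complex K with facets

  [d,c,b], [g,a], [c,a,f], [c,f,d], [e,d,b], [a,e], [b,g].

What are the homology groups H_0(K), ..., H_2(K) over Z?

We work with the vertex ordering a < b < c < d < e < f < g. The simplices of K, each written with vertices in increasing order, are:

  0-simplices (7): a, b, c, d, e, f, g
  1-simplices (12): ac, ae, af, ag, bc, bd, be, bg, cd, cf, de, df
  2-simplices (4): acf, bcd, bde, cdf

Hence C_0 ≅ Z^7, C_1 ≅ Z^12, C_2 ≅ Z^4.

The boundary map ∂_1: C_1 → C_0 maps an edge to its endpoints' difference, ∂[p,q] = q − p.
As a 7×12 matrix over Z this has rank 6, with invariant factors (1,1,1,1,1,1).

Boundary ∂_2: C_2 → C_1 acts by ∂[p,q,r] = [q,r] − [p,r] + [p,q]. For instance
  ∂bcd = cd − bd + bc,
  ∂bde = de − be + bd.
As a 12×4 matrix over Z this has rank 4, with invariant factors (1,1,1,1).

From H_k ≅ ker(∂_k) / im(∂_{k+1}) we obtain:

  H_0: rank C_0 − rank ∂_1 = 7 − 6 = 1, and the invariant factors of ∂_1 are all 1, so H_0 = Z.
  H_1: rank ker ∂_1 − rank ∂_2 = (12 − 6) − 4 = 2, and the invariant factors of ∂_2 are all 1, so H_1 = Z^2.
  H_2: rank ker ∂_2 − rank ∂_3 = (4 − 4) − 0 = 0, and there is no ∂_3, so H_2 = 0.

As a check, the Euler characteristic is 7 − 12 + 4 = -1, which agrees with 1 − 2 + 0 = -1.

H_0 = Z,  H_1 = Z^2,  H_2 = 0.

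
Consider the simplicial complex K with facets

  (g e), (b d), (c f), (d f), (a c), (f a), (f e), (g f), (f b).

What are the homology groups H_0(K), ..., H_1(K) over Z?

We work with the vertex ordering a < b < c < d < e < f < g. The simplices of K, each written with vertices in increasing order, are:

  0-simplices (7): a, b, c, d, e, f, g
  1-simplices (9): ac, af, bd, bf, cf, df, ef, eg, fg

Hence C_0 ≅ Z^7, C_1 ≅ Z^9.

The boundary map ∂_1: C_1 → C_0 is given by ∂[p,q] = [q] − [p]. For instance
  ∂bd = d − b.
The resulting 7×9 matrix has rank 6, and its Smith normal form has invariant factors (1,1,1,1,1,1).

From H_k ≅ ker(∂_k) / im(∂_{k+1}) we obtain:

  H_0: rank C_0 − rank ∂_1 = 7 − 6 = 1, and the invariant factors of ∂_1 are all 1, so H_0 = Z.
  H_1: rank ker ∂_1 − rank ∂_2 = (9 − 6) − 0 = 3, and there is no ∂_2, so H_1 = Z^3.

(K is a triangulation of a wedge of 3 circles.)

H_0 = Z,  H_1 = Z^3.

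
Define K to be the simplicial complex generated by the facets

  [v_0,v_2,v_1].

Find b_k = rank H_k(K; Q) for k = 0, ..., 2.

Take the total order v_0 < v_1 < v_2 on the vertex set. Then K (dimension 2) consists of the simplices:

  0-simplices (3): [v_0], [v_1], [v_2]
  1-simplices (3): [v_0,v_1], [v_0,v_2], [v_1,v_2]
  2-simplices (1): [v_0,v_1,v_2]

giving chain groups C_0 ≅ Z^3, C_1 ≅ Z^3, C_2 ≅ Z^1.

∂_1: C_1 → C_0 maps an edge to its endpoints' difference, ∂[p,q] = q − p. For instance
  ∂[v_1,v_2] = [v_2] − [v_1].
The resulting 3×3 matrix has rank 2, and its Smith normal form has invariant factors (1,1).

∂_2: C_2 → C_1 acts by ∂[p,q,r] = [q,r] − [p,r] + [p,q]. For instance
  ∂[v_0,v_1,v_2] = [v_1,v_2] − [v_0,v_2] + [v_0,v_1].
This gives a 3×1 integer matrix of rank 1; reducing to Smith normal form yields diagonal entries (1).

Reading off H_k = ker ∂_k / im ∂_{k+1}:

  H_0: rank C_0 − rank ∂_1 = 3 − 2 = 1, and the invariant factors of ∂_1 are all 1, so H_0 = Z.
  H_1: rank ker ∂_1 − rank ∂_2 = (3 − 2) − 1 = 0, and the invariant factors of ∂_2 are all 1, so H_1 = 0.
  H_2: rank ker ∂_2 − rank ∂_3 = (1 − 1) − 0 = 0, and there is no ∂_3, so H_2 = 0.

Hence the Betti numbers are b_0 = 1, b_1 = 0, b_2 = 0.

b_0 = 1, b_1 = 0, b_2 = 0.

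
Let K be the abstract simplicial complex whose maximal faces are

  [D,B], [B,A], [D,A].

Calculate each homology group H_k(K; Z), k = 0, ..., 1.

Take the total order A < B < D on the vertex set. Then K (dimension 1) consists of the simplices:

  0-simplices (3): A, B, D
  1-simplices (3): AB, AD, BD

so the chain groups are C_0 ≅ Z^3, C_1 ≅ Z^3.

The boundary map ∂_1: C_1 → C_0 maps an edge to its endpoints' difference, ∂[p,q] = q − p.
The 3×3 boundary matrix has rank 2 and Smith normal form diag(1,1).

Computing H_k = (kernel of ∂_k) / (image of ∂_{k+1}):

  H_0: rank C_0 − rank ∂_1 = 3 − 2 = 1, and the invariant factors of ∂_1 are all 1, so H_0 = Z.
  H_1: rank ker ∂_1 − rank ∂_2 = (3 − 2) − 0 = 1, and there is no ∂_2, so H_1 = Z.

(K is a triangulation of the circle S^1.)

H_0 ≅ Z,  H_1 ≅ Z.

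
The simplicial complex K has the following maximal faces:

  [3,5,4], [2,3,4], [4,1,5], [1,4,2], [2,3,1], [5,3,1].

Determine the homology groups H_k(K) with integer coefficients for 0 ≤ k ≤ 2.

Fix the vertex order 1 < 2 < 3 < 4 < 5 and write every simplex with vertices in increasing order. Then dim K = 2 and the simplices of K are:

  0-simplices (5): [1], [2], [3], [4], [5]
  1-simplices (9): [1,2], [1,3], [1,4], [1,5], [2,3], [2,4], [3,4], [3,5], [4,5]
  2-simplices (6): [1,2,3], [1,2,4], [1,3,5], [1,4,5], [2,3,4], [3,4,5]

so the chain groups are C_0 ≅ Z^5, C_1 ≅ Z^9, C_2 ≅ Z^6.

∂_1: C_1 → C_0 maps an edge to its endpoints' difference, ∂[p,q] = q − p. For instance
  ∂[3,5] = [5] − [3].
As a 5×9 matrix over Z this has rank 4, with invariant factors (1,1,1,1).

The boundary map ∂_2: C_2 → C_1 maps a triangle to the signed sum of its edges. For instance
  ∂[1,4,5] = [4,5] − [1,5] + [1,4],
  ∂[2,3,4] = [3,4] − [2,4] + [2,3].
The 9×6 boundary matrix has rank 5 and Smith normal form diag(1,1,1,1,1).

Reading off H_k = ker ∂_k / im ∂_{k+1}:

  H_0: rank C_0 − rank ∂_1 = 5 − 4 = 1, and the invariant factors of ∂_1 are all 1, so H_0 = Z.
  H_1: rank ker ∂_1 − rank ∂_2 = (9 − 4) − 5 = 0, and the invariant factors of ∂_2 are all 1, so H_1 = 0.
  H_2: rank ker ∂_2 − rank ∂_3 = (6 − 5) − 0 = 1, and there is no ∂_3, so H_2 = Z.

H_0 ≅ Z,  H_1 = 0,  H_2 ≅ Z.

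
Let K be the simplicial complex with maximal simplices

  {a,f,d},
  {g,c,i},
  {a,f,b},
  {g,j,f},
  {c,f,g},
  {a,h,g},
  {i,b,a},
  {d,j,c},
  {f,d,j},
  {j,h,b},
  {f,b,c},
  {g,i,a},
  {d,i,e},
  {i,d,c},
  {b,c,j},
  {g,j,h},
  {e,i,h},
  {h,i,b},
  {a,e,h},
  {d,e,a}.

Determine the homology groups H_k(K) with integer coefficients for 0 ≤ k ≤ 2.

Take the total order a < b < c < d < e < f < g < h < i < j on the vertex set. Then K (dimension 2) consists of the simplices:

  0-simplices (10): a, b, c, d, e, f, g, h, i, j
  1-simplices (30): ab, ad, ae, af, ag, ah, ai, bc, bf, bh, bi, bj, cd, cf, cg, ci, cj, de, df, di, dj, eh, ei, fg, fj, gh, gi, gj, hi, hj
  2-simplices (20): abf, abi, ade, adf, aeh, agh, agi, bcf, bcj, bhi, bhj, cdi, cdj, cfg, cgi, dei, dfj, ehi, fgj, ghj

Hence C_0 ≅ Z^10, C_1 ≅ Z^30, C_2 ≅ Z^20.

Boundary ∂_1: C_1 → C_0 maps an edge to its endpoints' difference, ∂[p,q] = q − p. For instance
  ∂de = e − d.
As a 10×30 matrix over Z this has rank 9, with invariant factors (1,1,1,1,1,1,1,1,1).

The boundary map ∂_2: C_2 → C_1 acts by ∂[p,q,r] = [q,r] − [p,r] + [p,q]. For instance
  ∂adf = df − af + ad,
  ∂dfj = fj − dj + df.
The resulting 30×20 matrix has rank 20, and its Smith normal form has invariant factors (1,1,1,1,1,1,1,1,1,1,1,1,1,1,1,1,1,1,1,2).

Reading off H_k = ker ∂_k / im ∂_{k+1}:

  H_0: rank C_0 − rank ∂_1 = 10 − 9 = 1, and the invariant factors of ∂_1 are all 1, so H_0 = Z.
  H_1: rank ker ∂_1 − rank ∂_2 = (30 − 9) − 20 = 1, and ∂_2 has invariant factor 2 > 1, so H_1 = Z ⊕ Z/2.
  H_2: rank ker ∂_2 − rank ∂_3 = (20 − 20) − 0 = 0, and there is no ∂_3, so H_2 = 0.

As a check, the Euler characteristic is 10 − 30 + 20 = 0, which agrees with 1 − 1 + 0 = 0.

H_0 = Z,  H_1 = Z ⊕ Z/2,  H_2 = 0.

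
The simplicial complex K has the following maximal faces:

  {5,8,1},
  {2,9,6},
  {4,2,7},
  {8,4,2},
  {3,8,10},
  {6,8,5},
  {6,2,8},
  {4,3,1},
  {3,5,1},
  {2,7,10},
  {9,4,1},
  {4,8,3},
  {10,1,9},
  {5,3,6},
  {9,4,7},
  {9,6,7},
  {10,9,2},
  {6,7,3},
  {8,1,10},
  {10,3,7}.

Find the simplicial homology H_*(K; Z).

H_0 ≅ Z,  H_1 ≅ Z ⊕ Z/2,  H_2 = 0.

We work with the vertex ordering 1 < 2 < 3 < 4 < 5 < 6 < 7 < 8 < 9 < 10. The simplices of K, each written with vertices in increasing order, are:

  0-simplices (10): [1], [2], [3], [4], [5], [6], [7], [8], [9], [10]
  1-simplices (30): (30 of them)
  2-simplices (20): (20 of them)

giving chain groups C_0 ≅ Z^10, C_1 ≅ Z^30, C_2 ≅ Z^20.

∂_1: C_1 → C_0 maps an edge to its endpoints' difference, ∂[p,q] = q − p. For instance
  ∂[8,10] = [10] − [8].
This gives a 10×30 integer matrix of rank 9; reducing to Smith normal form yields diagonal entries (1,1,1,1,1,1,1,1,1).

The boundary map ∂_2: C_2 → C_1 sends each 2-simplex [p,q,r] to [q,r] − [p,r] + [p,q]. For instance
  ∂[2,7,10] = [7,10] − [2,10] + [2,7],
  ∂[2,6,8] = [6,8] − [2,8] + [2,6].
As a 30×20 matrix over Z this has rank 20, with invariant factors (1,1,1,1,1,1,1,1,1,1,1,1,1,1,1,1,1,1,1,2).

From H_k ≅ ker(∂_k) / im(∂_{k+1}) we obtain:

  H_0: rank C_0 − rank ∂_1 = 10 − 9 = 1, and the invariant factors of ∂_1 are all 1, so H_0 = Z.
  H_1: rank ker ∂_1 − rank ∂_2 = (30 − 9) − 20 = 1, and ∂_2 has invariant factor 2 > 1, so H_1 = Z ⊕ Z/2.
  H_2: rank ker ∂_2 − rank ∂_3 = (20 − 20) − 0 = 0, and there is no ∂_3, so H_2 = 0.

As a check, the Euler characteristic is 10 − 30 + 20 = 0, which agrees with 1 − 1 + 0 = 0.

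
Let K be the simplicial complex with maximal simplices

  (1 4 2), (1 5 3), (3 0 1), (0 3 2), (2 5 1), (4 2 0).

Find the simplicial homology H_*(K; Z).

Fix the vertex order 0 < 1 < 2 < 3 < 4 < 5 and write every simplex with vertices in increasing order. Then dim K = 2 and the simplices of K are:

  0-simplices (6): [0], [1], [2], [3], [4], [5]
  1-simplices (12): [0,1], [0,2], [0,3], [0,4], [1,2], [1,3], [1,4], [1,5], [2,3], [2,4], [2,5], [3,5]
  2-simplices (6): [0,1,3], [0,2,3], [0,2,4], [1,2,4], [1,2,5], [1,3,5]

so the chain groups are C_0 ≅ Z^6, C_1 ≅ Z^12, C_2 ≅ Z^6.

Boundary ∂_1: C_1 → C_0 sends each edge [p,q] (with p < q) to q − p. For instance
  ∂[0,1] = [1] − [0].
As a 6×12 matrix over Z this has rank 5, with invariant factors (1,1,1,1,1).

∂_2: C_2 → C_1 maps a triangle to the signed sum of its edges. For instance
  ∂[0,2,3] = [2,3] − [0,3] + [0,2],
  ∂[0,1,3] = [1,3] − [0,3] + [0,1].
The 12×6 boundary matrix has rank 6 and Smith normal form diag(1,1,1,1,1,1).

Computing H_k = (kernel of ∂_k) / (image of ∂_{k+1}):

  H_0: rank C_0 − rank ∂_1 = 6 − 5 = 1, and the invariant factors of ∂_1 are all 1, so H_0 ≅ Z.
  H_1: rank ker ∂_1 − rank ∂_2 = (12 − 5) − 6 = 1, and the invariant factors of ∂_2 are all 1, so H_1 ≅ Z.
  H_2: rank ker ∂_2 − rank ∂_3 = (6 − 6) − 0 = 0, and there is no ∂_3, so H_2 ≅ 0.

H_0 = Z,  H_1 = Z,  H_2 = 0.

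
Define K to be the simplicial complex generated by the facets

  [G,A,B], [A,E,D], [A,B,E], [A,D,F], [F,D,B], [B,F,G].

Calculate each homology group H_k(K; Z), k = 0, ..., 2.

Fix the vertex order A < B < D < E < F < G and write every simplex with vertices in increasing order. Then dim K = 2 and the simplices of K are:

  0-simplices (6): A, B, D, E, F, G
  1-simplices (12): AB, AD, AE, AF, AG, BD, BE, BF, BG, DE, DF, FG
  2-simplices (6): ABE, ABG, ADE, ADF, BDF, BFG

giving chain groups C_0 ≅ Z^6, C_1 ≅ Z^12, C_2 ≅ Z^6.

Boundary ∂_1: C_1 → C_0 maps an edge to its endpoints' difference, ∂[p,q] = q − p.
This gives a 6×12 integer matrix of rank 5; reducing to Smith normal form yields diagonal entries (1,1,1,1,1).

∂_2: C_2 → C_1 maps a triangle to the signed sum of its edges. For instance
  ∂ABG = BG − AG + AB,
  ∂BFG = FG − BG + BF.
As a 12×6 matrix over Z this has rank 6, with invariant factors (1,1,1,1,1,1).

Now H_k = ker ∂_k / im ∂_{k+1}, so:

  H_0: rank C_0 − rank ∂_1 = 6 − 5 = 1, and the invariant factors of ∂_1 are all 1, so H_0 ≅ Z.
  H_1: rank ker ∂_1 − rank ∂_2 = (12 − 5) − 6 = 1, and the invariant factors of ∂_2 are all 1, so H_1 ≅ Z.
  H_2: rank ker ∂_2 − rank ∂_3 = (6 − 6) − 0 = 0, and there is no ∂_3, so H_2 ≅ 0.

H_0 ≅ Z,  H_1 ≅ Z,  H_2 = 0.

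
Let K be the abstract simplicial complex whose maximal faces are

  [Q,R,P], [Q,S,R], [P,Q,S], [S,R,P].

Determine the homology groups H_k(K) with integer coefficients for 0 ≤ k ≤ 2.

H_0 ≅ Z,  H_1 = 0,  H_2 ≅ Z.

Order the vertices as P < Q < R < S. Listing each simplex with vertices in this order, K has dimension 2 with simplices:

  0-simplices (4): P, Q, R, S
  1-simplices (6): PQ, PR, PS, QR, QS, RS
  2-simplices (4): PQR, PQS, PRS, QRS

giving chain groups C_0 ≅ Z^4, C_1 ≅ Z^6, C_2 ≅ Z^4.

Boundary ∂_1: C_1 → C_0 sends each edge [p,q] (with p < q) to q − p. For instance
  ∂PR = R − P.
The 4×6 boundary matrix has rank 3 and Smith normal form diag(1,1,1).

The boundary map ∂_2: C_2 → C_1 acts by ∂[p,q,r] = [q,r] − [p,r] + [p,q]. For instance
  ∂QRS = RS − QS + QR,
  ∂PQR = QR − PR + PQ.
The 6×4 boundary matrix has rank 3 and Smith normal form diag(1,1,1).

From H_k ≅ ker(∂_k) / im(∂_{k+1}) we obtain:

  H_0: rank C_0 − rank ∂_1 = 4 − 3 = 1, and the invariant factors of ∂_1 are all 1, so H_0 ≅ Z.
  H_1: rank ker ∂_1 − rank ∂_2 = (6 − 3) − 3 = 0, and the invariant factors of ∂_2 are all 1, so H_1 ≅ 0.
  H_2: rank ker ∂_2 − rank ∂_3 = (4 − 3) − 0 = 1, and there is no ∂_3, so H_2 ≅ Z.

(K is a triangulation of the 2-sphere S^2.)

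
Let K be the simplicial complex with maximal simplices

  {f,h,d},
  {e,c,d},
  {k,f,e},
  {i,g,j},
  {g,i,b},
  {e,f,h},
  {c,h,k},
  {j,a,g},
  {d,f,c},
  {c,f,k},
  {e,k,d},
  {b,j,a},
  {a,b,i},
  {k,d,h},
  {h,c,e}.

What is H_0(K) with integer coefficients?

We work with the vertex ordering a < b < c < d < e < f < g < h < i < j < k. The simplices of K, each written with vertices in increasing order, are:

  0-simplices (11): a, b, c, d, e, f, g, h, i, j, k
  1-simplices (25): ab, ag, ai, aj, bg, bi, bj, cd, ce, cf, ch, ck, de, df, dh, dk, ef, eh, ek, fh, fk, gi, gj, hk, ij
  2-simplices (15): abi, abj, agj, bgi, cde, cdf, ceh, cfk, chk, dek, dfh, dhk, efh, efk, gij

so the chain groups are C_0 ≅ Z^11, C_1 ≅ Z^25, C_2 ≅ Z^15.

∂_1: C_1 → C_0 sends each edge [p,q] (with p < q) to q − p. For instance
  ∂ek = k − e.
This gives a 11×25 integer matrix of rank 9; reducing to Smith normal form yields diagonal entries (1,1,1,1,1,1,1,1,1).

The boundary map ∂_2: C_2 → C_1 sends each 2-simplex [p,q,r] to [q,r] − [p,r] + [p,q]. For instance
  ∂cdf = df − cf + cd,
  ∂agj = gj − aj + ag.
The 25×15 boundary matrix has rank 15 and Smith normal form diag(1,1,1,1,1,1,1,1,1,1,1,1,1,1,2).

Now H_k = ker ∂_k / im ∂_{k+1}, so:

  H_0: rank C_0 − rank ∂_1 = 11 − 9 = 2, and the invariant factors of ∂_1 are all 1, so H_0 ≅ Z^2.

H_0 ≅ Z^2.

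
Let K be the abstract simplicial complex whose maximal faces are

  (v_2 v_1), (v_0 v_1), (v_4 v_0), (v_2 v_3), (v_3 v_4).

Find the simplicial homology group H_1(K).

K has 5 vertices, 5 edges.
rank ∂_1 = 4, rank ∂_2 = 0 ⇒ b_1 = 5 − 4 − 0 = 1. So H_1 ≅ Z.

H_1 ≅ Z.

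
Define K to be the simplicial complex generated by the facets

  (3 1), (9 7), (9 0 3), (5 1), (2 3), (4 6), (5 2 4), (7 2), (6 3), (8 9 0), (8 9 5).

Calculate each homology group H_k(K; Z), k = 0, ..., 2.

Fix the vertex order 0 < 1 < 2 < 3 < 4 < 5 < 6 < 7 < 8 < 9 and write every simplex with vertices in increasing order. Then dim K = 2 and the simplices of K are:

  0-simplices (10): [0], [1], [2], [3], [4], [5], [6], [7], [8], [9]
  1-simplices (17): [0,3], [0,8], [0,9], [1,3], [1,5], [2,3], [2,4], [2,5], [2,7], [3,6], [3,9], [4,5], [4,6], [5,8], [5,9], [7,9], [8,9]
  2-simplices (4): [0,3,9], [0,8,9], [2,4,5], [5,8,9]

Hence C_0 ≅ Z^10, C_1 ≅ Z^17, C_2 ≅ Z^4.

Boundary ∂_1: C_1 → C_0 is given by ∂[p,q] = [q] − [p]. For instance
  ∂[0,3] = [3] − [0].
As a 10×17 matrix over Z this has rank 9, with invariant factors (1,1,1,1,1,1,1,1,1).

∂_2: C_2 → C_1 acts by ∂[p,q,r] = [q,r] − [p,r] + [p,q]. For instance
  ∂[2,4,5] = [4,5] − [2,5] + [2,4],
  ∂[0,3,9] = [3,9] − [0,9] + [0,3].
As a 17×4 matrix over Z this has rank 4, with invariant factors (1,1,1,1).

Now H_k = ker ∂_k / im ∂_{k+1}, so:

  H_0: rank C_0 − rank ∂_1 = 10 − 9 = 1, and the invariant factors of ∂_1 are all 1, so H_0 = Z.
  H_1: rank ker ∂_1 − rank ∂_2 = (17 − 9) − 4 = 4, and the invariant factors of ∂_2 are all 1, so H_1 = Z^4.
  H_2: rank ker ∂_2 − rank ∂_3 = (4 − 4) − 0 = 0, and there is no ∂_3, so H_2 = 0.

As a check, the Euler characteristic is 10 − 17 + 4 = -3, which agrees with 1 − 4 + 0 = -3.

H_0 = Z,  H_1 = Z^4,  H_2 = 0.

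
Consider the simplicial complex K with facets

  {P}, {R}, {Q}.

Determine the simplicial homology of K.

K has 3 vertices.
rank ∂_0 = 0, rank ∂_1 = 0 ⇒ b_0 = 3 − 0 − 0 = 3. So H_0 ≅ Z^3.

H_0 ≅ Z^3.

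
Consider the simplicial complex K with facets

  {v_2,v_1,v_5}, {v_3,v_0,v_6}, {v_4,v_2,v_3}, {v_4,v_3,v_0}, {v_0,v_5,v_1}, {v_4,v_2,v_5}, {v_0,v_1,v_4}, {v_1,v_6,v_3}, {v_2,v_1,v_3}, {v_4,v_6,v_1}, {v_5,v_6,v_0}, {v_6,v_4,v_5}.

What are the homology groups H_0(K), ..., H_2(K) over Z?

Take the total order v_0 < v_1 < v_2 < v_3 < v_4 < v_5 < v_6 on the vertex set. Then K (dimension 2) consists of the simplices:

  0-simplices (7): [v_0], [v_1], [v_2], [v_3], [v_4], [v_5], [v_6]
  1-simplices (18): (18 of them)
  2-simplices (12): (12 of them)

giving chain groups C_0 ≅ Z^7, C_1 ≅ Z^18, C_2 ≅ Z^12.

∂_1: C_1 → C_0 maps an edge to its endpoints' difference, ∂[p,q] = q − p. For instance
  ∂[v_3,v_4] = [v_4] − [v_3].
As a 7×18 matrix over Z this has rank 6, with invariant factors (1,1,1,1,1,1).

The boundary map ∂_2: C_2 → C_1 sends each 2-simplex [p,q,r] to [q,r] − [p,r] + [p,q]. For instance
  ∂[v_1,v_2,v_5] = [v_2,v_5] − [v_1,v_5] + [v_1,v_2],
  ∂[v_4,v_5,v_6] = [v_5,v_6] − [v_4,v_6] + [v_4,v_5].
As a 18×12 matrix over Z this has rank 12, with invariant factors (1,1,1,1,1,1,1,1,1,1,1,2).

Computing H_k = (kernel of ∂_k) / (image of ∂_{k+1}):

  H_0: rank C_0 − rank ∂_1 = 7 − 6 = 1, and the invariant factors of ∂_1 are all 1, so H_0 ≅ Z.
  H_1: rank ker ∂_1 − rank ∂_2 = (18 − 6) − 12 = 0, and ∂_2 has invariant factor 2 > 1, so H_1 ≅ Z/2.
  H_2: rank ker ∂_2 − rank ∂_3 = (12 − 12) − 0 = 0, and there is no ∂_3, so H_2 ≅ 0.

H_0 = Z,  H_1 = Z/2,  H_2 = 0.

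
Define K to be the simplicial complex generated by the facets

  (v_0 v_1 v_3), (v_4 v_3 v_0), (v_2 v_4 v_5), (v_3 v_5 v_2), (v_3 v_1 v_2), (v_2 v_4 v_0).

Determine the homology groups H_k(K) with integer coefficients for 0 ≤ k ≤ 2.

H_0 ≅ Z,  H_1 ≅ Z,  H_2 = 0.

Fix the vertex order v_0 < v_1 < v_2 < v_3 < v_4 < v_5 and write every simplex with vertices in increasing order. Then dim K = 2 and the simplices of K are:

  0-simplices (6): [v_0], [v_1], [v_2], [v_3], [v_4], [v_5]
  1-simplices (12): [v_0,v_1], [v_0,v_2], [v_0,v_3], [v_0,v_4], [v_1,v_2], [v_1,v_3], [v_2,v_3], [v_2,v_4], [v_2,v_5], [v_3,v_4], [v_3,v_5], [v_4,v_5]
  2-simplices (6): [v_0,v_1,v_3], [v_0,v_2,v_4], [v_0,v_3,v_4], [v_1,v_2,v_3], [v_2,v_3,v_5], [v_2,v_4,v_5]

giving chain groups C_0 ≅ Z^6, C_1 ≅ Z^12, C_2 ≅ Z^6.

The boundary map ∂_1: C_1 → C_0 sends each edge [p,q] (with p < q) to q − p.
This gives a 6×12 integer matrix of rank 5; reducing to Smith normal form yields diagonal entries (1,1,1,1,1).

∂_2: C_2 → C_1 maps a triangle to the signed sum of its edges. For instance
  ∂[v_2,v_4,v_5] = [v_4,v_5] − [v_2,v_5] + [v_2,v_4],
  ∂[v_0,v_3,v_4] = [v_3,v_4] − [v_0,v_4] + [v_0,v_3].
As a 12×6 matrix over Z this has rank 6, with invariant factors (1,1,1,1,1,1).

From H_k ≅ ker(∂_k) / im(∂_{k+1}) we obtain:

  H_0: rank C_0 − rank ∂_1 = 6 − 5 = 1, and the invariant factors of ∂_1 are all 1, so H_0 ≅ Z.
  H_1: rank ker ∂_1 − rank ∂_2 = (12 − 5) − 6 = 1, and the invariant factors of ∂_2 are all 1, so H_1 ≅ Z.
  H_2: rank ker ∂_2 − rank ∂_3 = (6 − 6) − 0 = 0, and there is no ∂_3, so H_2 ≅ 0.

As a check, the Euler characteristic is 6 − 12 + 6 = 0, which agrees with 1 − 1 + 0 = 0.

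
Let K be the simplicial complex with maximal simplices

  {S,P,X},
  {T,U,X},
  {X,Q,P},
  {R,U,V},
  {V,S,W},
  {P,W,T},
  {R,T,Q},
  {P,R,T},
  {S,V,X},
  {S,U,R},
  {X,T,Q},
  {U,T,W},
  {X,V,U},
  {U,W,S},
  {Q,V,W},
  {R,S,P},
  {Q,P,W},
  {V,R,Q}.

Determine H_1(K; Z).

Take the total order P < Q < R < S < T < U < V < W < X on the vertex set. Then K (dimension 2) consists of the simplices:

  0-simplices (9): P, Q, R, S, T, U, V, W, X
  1-simplices (27): PQ, PR, PS, PT, PW, PX, QR, QT, QV, QW, QX, RS, RT, RU, RV, SU, SV, SW, SX, TU, TW, TX, UV, UW, UX, VW, VX
  2-simplices (18): PQW, PQX, PRS, PRT, PSX, PTW, QRT, QRV, QTX, QVW, RSU, RUV, SUW, SVW, SVX, TUW, TUX, UVX

giving chain groups C_0 ≅ Z^9, C_1 ≅ Z^27, C_2 ≅ Z^18.

The boundary map ∂_1: C_1 → C_0 maps an edge to its endpoints' difference, ∂[p,q] = q − p.
This gives a 9×27 integer matrix of rank 8; reducing to Smith normal form yields diagonal entries (1,1,1,1,1,1,1,1).

Boundary ∂_2: C_2 → C_1 acts by ∂[p,q,r] = [q,r] − [p,r] + [p,q]. For instance
  ∂PTW = TW − PW + PT,
  ∂SUW = UW − SW + SU.
The 27×18 boundary matrix has rank 18 and Smith normal form diag(1,1,1,1,1,1,1,1,1,1,1,1,1,1,1,1,1,2).

From H_k ≅ ker(∂_k) / im(∂_{k+1}) we obtain:

  H_1: rank ker ∂_1 − rank ∂_2 = (27 − 8) − 18 = 1, and ∂_2 has invariant factor 2 > 1, so H_1 ≅ Z ⊕ Z_2.

H_1 = Z ⊕ Z_2.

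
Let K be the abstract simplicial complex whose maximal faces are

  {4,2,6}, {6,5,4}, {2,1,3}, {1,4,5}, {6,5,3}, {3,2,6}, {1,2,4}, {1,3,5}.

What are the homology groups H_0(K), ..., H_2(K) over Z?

H_0 = Z,  H_1 = 0,  H_2 = Z.

Take the total order 1 < 2 < 3 < 4 < 5 < 6 on the vertex set. Then K (dimension 2) consists of the simplices:

  0-simplices (6): [1], [2], [3], [4], [5], [6]
  1-simplices (12): [1,2], [1,3], [1,4], [1,5], [2,3], [2,4], [2,6], [3,5], [3,6], [4,5], [4,6], [5,6]
  2-simplices (8): [1,2,3], [1,2,4], [1,3,5], [1,4,5], [2,3,6], [2,4,6], [3,5,6], [4,5,6]

giving chain groups C_0 ≅ Z^6, C_1 ≅ Z^12, C_2 ≅ Z^8.

The boundary map ∂_1: C_1 → C_0 sends each edge [p,q] (with p < q) to q − p.
This gives a 6×12 integer matrix of rank 5; reducing to Smith normal form yields diagonal entries (1,1,1,1,1).

The boundary map ∂_2: C_2 → C_1 acts by ∂[p,q,r] = [q,r] − [p,r] + [p,q]. For instance
  ∂[2,3,6] = [3,6] − [2,6] + [2,3],
  ∂[1,2,4] = [2,4] − [1,4] + [1,2].
The 12×8 boundary matrix has rank 7 and Smith normal form diag(1,1,1,1,1,1,1).

Reading off H_k = ker ∂_k / im ∂_{k+1}:

  H_0: rank C_0 − rank ∂_1 = 6 − 5 = 1, and the invariant factors of ∂_1 are all 1, so H_0 ≅ Z.
  H_1: rank ker ∂_1 − rank ∂_2 = (12 − 5) − 7 = 0, and the invariant factors of ∂_2 are all 1, so H_1 ≅ 0.
  H_2: rank ker ∂_2 − rank ∂_3 = (8 − 7) − 0 = 1, and there is no ∂_3, so H_2 ≅ Z.

As a check, the Euler characteristic is 6 − 12 + 8 = 2, which agrees with 1 − 0 + 1 = 2.
(K is a triangulation of the 2-sphere S^2.)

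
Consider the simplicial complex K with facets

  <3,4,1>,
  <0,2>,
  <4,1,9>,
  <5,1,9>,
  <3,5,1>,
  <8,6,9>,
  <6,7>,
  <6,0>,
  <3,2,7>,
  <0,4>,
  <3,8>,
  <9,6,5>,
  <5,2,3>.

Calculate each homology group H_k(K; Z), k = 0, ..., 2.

K has 10 vertices, 21 edges, 8 triangles.
rank ∂_0 = 0, rank ∂_1 = 9 ⇒ b_0 = 10 − 0 − 9 = 1; all invariant factors of ∂_1 are 1 so no torsion. So H_0 = Z.
rank ∂_1 = 9, rank ∂_2 = 8 ⇒ b_1 = 21 − 9 − 8 = 4; all invariant factors of ∂_2 are 1 so no torsion. So H_1 = Z^4.
rank ∂_2 = 8, rank ∂_3 = 0 ⇒ b_2 = 8 − 8 − 0 = 0. So H_2 = 0.

H_0 = Z,  H_1 = Z^4,  H_2 = 0.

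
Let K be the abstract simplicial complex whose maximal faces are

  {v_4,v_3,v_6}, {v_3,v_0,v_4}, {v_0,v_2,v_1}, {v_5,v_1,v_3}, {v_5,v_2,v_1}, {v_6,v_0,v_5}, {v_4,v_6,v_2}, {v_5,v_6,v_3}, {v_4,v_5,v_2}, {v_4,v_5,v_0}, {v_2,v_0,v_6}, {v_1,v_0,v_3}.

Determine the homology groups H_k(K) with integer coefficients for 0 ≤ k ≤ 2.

Take the total order v_0 < v_1 < v_2 < v_3 < v_4 < v_5 < v_6 on the vertex set. Then K (dimension 2) consists of the simplices:

  0-simplices (7): [v_0], [v_1], [v_2], [v_3], [v_4], [v_5], [v_6]
  1-simplices (18): (18 of them)
  2-simplices (12): (12 of them)

Hence C_0 ≅ Z^7, C_1 ≅ Z^18, C_2 ≅ Z^12.

Boundary ∂_1: C_1 → C_0 maps an edge to its endpoints' difference, ∂[p,q] = q − p.
The 7×18 boundary matrix has rank 6 and Smith normal form diag(1,1,1,1,1,1).

The boundary map ∂_2: C_2 → C_1 sends each 2-simplex [p,q,r] to [q,r] − [p,r] + [p,q]. For instance
  ∂[v_0,v_2,v_6] = [v_2,v_6] − [v_0,v_6] + [v_0,v_2],
  ∂[v_0,v_5,v_6] = [v_5,v_6] − [v_0,v_6] + [v_0,v_5].
The 18×12 boundary matrix has rank 12 and Smith normal form diag(1,1,1,1,1,1,1,1,1,1,1,2).

Reading off H_k = ker ∂_k / im ∂_{k+1}:

  H_0: rank C_0 − rank ∂_1 = 7 − 6 = 1, and the invariant factors of ∂_1 are all 1, so H_0 ≅ Z.
  H_1: rank ker ∂_1 − rank ∂_2 = (18 − 6) − 12 = 0, and ∂_2 has invariant factor 2 > 1, so H_1 ≅ Z_2.
  H_2: rank ker ∂_2 − rank ∂_3 = (12 − 12) − 0 = 0, and there is no ∂_3, so H_2 ≅ 0.

H_0 ≅ Z,  H_1 ≅ Z_2,  H_2 = 0.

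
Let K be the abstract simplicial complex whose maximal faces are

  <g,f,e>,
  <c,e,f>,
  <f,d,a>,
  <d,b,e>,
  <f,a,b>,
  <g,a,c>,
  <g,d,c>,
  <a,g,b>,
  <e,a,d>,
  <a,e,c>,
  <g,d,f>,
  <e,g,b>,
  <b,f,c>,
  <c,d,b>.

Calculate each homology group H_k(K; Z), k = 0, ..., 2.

H_0 = Z,  H_1 = Z^2,  H_2 = Z.

Order the vertices as a < b < c < d < e < f < g. Listing each simplex with vertices in this order, K has dimension 2 with simplices:

  0-simplices (7): a, b, c, d, e, f, g
  1-simplices (21): ab, ac, ad, ae, af, ag, bc, bd, be, bf, bg, cd, ce, cf, cg, de, df, dg, ef, eg, fg
  2-simplices (14): abf, abg, ace, acg, ade, adf, bcd, bcf, bde, beg, cdg, cef, dfg, efg

Hence C_0 ≅ Z^7, C_1 ≅ Z^21, C_2 ≅ Z^14.

The boundary map ∂_1: C_1 → C_0 sends each edge [p,q] (with p < q) to q − p. For instance
  ∂fg = g − f.
As a 7×21 matrix over Z this has rank 6, with invariant factors (1,1,1,1,1,1).

The boundary map ∂_2: C_2 → C_1 maps a triangle to the signed sum of its edges. For instance
  ∂beg = eg − bg + be,
  ∂abf = bf − af + ab.
As a 21×14 matrix over Z this has rank 13, with invariant factors (1,1,1,1,1,1,1,1,1,1,1,1,1).

From H_k ≅ ker(∂_k) / im(∂_{k+1}) we obtain:

  H_0: rank C_0 − rank ∂_1 = 7 − 6 = 1, and the invariant factors of ∂_1 are all 1, so H_0 ≅ Z.
  H_1: rank ker ∂_1 − rank ∂_2 = (21 − 6) − 13 = 2, and the invariant factors of ∂_2 are all 1, so H_1 ≅ Z^2.
  H_2: rank ker ∂_2 − rank ∂_3 = (14 − 13) − 0 = 1, and there is no ∂_3, so H_2 ≅ Z.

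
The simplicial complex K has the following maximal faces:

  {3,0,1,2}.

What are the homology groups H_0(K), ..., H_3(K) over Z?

Order the vertices as 0 < 1 < 2 < 3. Listing each simplex with vertices in this order, K has dimension 3 with simplices:

  0-simplices (4): [0], [1], [2], [3]
  1-simplices (6): [0,1], [0,2], [0,3], [1,2], [1,3], [2,3]
  2-simplices (4): [0,1,2], [0,1,3], [0,2,3], [1,2,3]
  3-simplices (1): [0,1,2,3]

giving chain groups C_0 ≅ Z^4, C_1 ≅ Z^6, C_2 ≅ Z^4, C_3 ≅ Z^1.

∂_1: C_1 → C_0 sends each edge [p,q] (with p < q) to q − p. For instance
  ∂[2,3] = [3] − [2].
This gives a 4×6 integer matrix of rank 3; reducing to Smith normal form yields diagonal entries (1,1,1).

∂_2: C_2 → C_1 sends each 2-simplex [p,q,r] to [q,r] − [p,r] + [p,q]. For instance
  ∂[0,1,2] = [1,2] − [0,2] + [0,1],
  ∂[0,2,3] = [2,3] − [0,3] + [0,2].
This gives a 6×4 integer matrix of rank 3; reducing to Smith normal form yields diagonal entries (1,1,1).

∂_3: C_3 → C_2 sends each 3-simplex σ to the alternating sum Σ_i (−1)^i (σ with its i-th vertex removed). For instance
  ∂[0,1,2,3] = [1,2,3] − [0,2,3] + [0,1,3] − [0,1,2].
The resulting 4×1 matrix has rank 1, and its Smith normal form has invariant factors (1).

Reading off H_k = ker ∂_k / im ∂_{k+1}:

  H_0: rank C_0 − rank ∂_1 = 4 − 3 = 1, and the invariant factors of ∂_1 are all 1, so H_0 ≅ Z.
  H_1: rank ker ∂_1 − rank ∂_2 = (6 − 3) − 3 = 0, and the invariant factors of ∂_2 are all 1, so H_1 ≅ 0.
  H_2: rank ker ∂_2 − rank ∂_3 = (4 − 3) − 1 = 0, and the invariant factors of ∂_3 are all 1, so H_2 ≅ 0.
  H_3: rank ker ∂_3 − rank ∂_4 = (1 − 1) − 0 = 0, and there is no ∂_4, so H_3 ≅ 0.

As a check, the Euler characteristic is 4 − 6 + 4 − 1 = 1, which agrees with 1 − 0 + 0 − 0 = 1.

H_0 ≅ Z,  H_1 = 0,  H_2 = 0,  H_3 = 0.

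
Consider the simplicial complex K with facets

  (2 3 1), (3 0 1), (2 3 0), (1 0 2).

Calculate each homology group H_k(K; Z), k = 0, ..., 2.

K has 4 vertices, 6 edges, 4 triangles.
rank ∂_0 = 0, rank ∂_1 = 3 ⇒ b_0 = 4 − 0 − 3 = 1; all invariant factors of ∂_1 are 1 so no torsion. So H_0 = Z.
rank ∂_1 = 3, rank ∂_2 = 3 ⇒ b_1 = 6 − 3 − 3 = 0; all invariant factors of ∂_2 are 1 so no torsion. So H_1 = 0.
rank ∂_2 = 3, rank ∂_3 = 0 ⇒ b_2 = 4 − 3 − 0 = 1. So H_2 = Z.

H_0 = Z,  H_1 = 0,  H_2 = Z.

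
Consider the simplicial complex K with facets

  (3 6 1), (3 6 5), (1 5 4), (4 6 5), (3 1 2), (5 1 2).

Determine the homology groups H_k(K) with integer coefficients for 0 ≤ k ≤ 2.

We work with the vertex ordering 1 < 2 < 3 < 4 < 5 < 6. The simplices of K, each written with vertices in increasing order, are:

  0-simplices (6): [1], [2], [3], [4], [5], [6]
  1-simplices (12): [1,2], [1,3], [1,4], [1,5], [1,6], [2,3], [2,5], [3,5], [3,6], [4,5], [4,6], [5,6]
  2-simplices (6): [1,2,3], [1,2,5], [1,3,6], [1,4,5], [3,5,6], [4,5,6]

giving chain groups C_0 ≅ Z^6, C_1 ≅ Z^12, C_2 ≅ Z^6.

The boundary map ∂_1: C_1 → C_0 is given by ∂[p,q] = [q] − [p].
This gives a 6×12 integer matrix of rank 5; reducing to Smith normal form yields diagonal entries (1,1,1,1,1).

∂_2: C_2 → C_1 sends each 2-simplex [p,q,r] to [q,r] − [p,r] + [p,q]. For instance
  ∂[1,3,6] = [3,6] − [1,6] + [1,3],
  ∂[1,4,5] = [4,5] − [1,5] + [1,4].
This gives a 12×6 integer matrix of rank 6; reducing to Smith normal form yields diagonal entries (1,1,1,1,1,1).

Now H_k = ker ∂_k / im ∂_{k+1}, so:

  H_0: rank C_0 − rank ∂_1 = 6 − 5 = 1, and the invariant factors of ∂_1 are all 1, so H_0 = Z.
  H_1: rank ker ∂_1 − rank ∂_2 = (12 − 5) − 6 = 1, and the invariant factors of ∂_2 are all 1, so H_1 = Z.
  H_2: rank ker ∂_2 − rank ∂_3 = (6 − 6) − 0 = 0, and there is no ∂_3, so H_2 = 0.

H_0 ≅ Z,  H_1 ≅ Z,  H_2 = 0.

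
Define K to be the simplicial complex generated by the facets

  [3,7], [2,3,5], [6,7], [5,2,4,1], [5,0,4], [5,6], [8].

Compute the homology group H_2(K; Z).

H_2 ≅ 0.

Fix the vertex order 0 < 1 < 2 < 3 < 4 < 5 < 6 < 7 < 8 and write every simplex with vertices in increasing order. Then dim K = 3 and the simplices of K are:

  0-simplices (9): [0], [1], [2], [3], [4], [5], [6], [7], [8]
  1-simplices (13): [0,4], [0,5], [1,2], [1,4], [1,5], [2,3], [2,4], [2,5], [3,5], [3,7], [4,5], [5,6], [6,7]
  2-simplices (6): [0,4,5], [1,2,4], [1,2,5], [1,4,5], [2,3,5], [2,4,5]
  3-simplices (1): [1,2,4,5]

Hence C_0 ≅ Z^9, C_1 ≅ Z^13, C_2 ≅ Z^6, C_3 ≅ Z^1.

The boundary map ∂_1: C_1 → C_0 sends each edge [p,q] (with p < q) to q − p. For instance
  ∂[3,7] = [7] − [3].
The 9×13 boundary matrix has rank 7 and Smith normal form diag(1,1,1,1,1,1,1).

Boundary ∂_2: C_2 → C_1 acts by ∂[p,q,r] = [q,r] − [p,r] + [p,q]. For instance
  ∂[1,2,4] = [2,4] − [1,4] + [1,2],
  ∂[2,3,5] = [3,5] − [2,5] + [2,3].
The resulting 13×6 matrix has rank 5, and its Smith normal form has invariant factors (1,1,1,1,1).

Boundary ∂_3: C_3 → C_2 sends each 3-simplex σ to the alternating sum Σ_i (−1)^i (σ with its i-th vertex removed). For instance
  ∂[1,2,4,5] = [2,4,5] − [1,4,5] + [1,2,5] − [1,2,4].
The 6×1 boundary matrix has rank 1 and Smith normal form diag(1).

Now H_k = ker ∂_k / im ∂_{k+1}, so:

  H_2: rank ker ∂_2 − rank ∂_3 = (6 − 5) − 1 = 0, and the invariant factors of ∂_3 are all 1, so H_2 = 0.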